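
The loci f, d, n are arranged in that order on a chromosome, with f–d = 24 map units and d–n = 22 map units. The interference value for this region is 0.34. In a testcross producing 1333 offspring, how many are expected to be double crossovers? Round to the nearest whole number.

46

Map distances give recombination frequencies of 0.240 and 0.220 for the two intervals.
With interference 0.34 (so coincidence = 0.66), expected double-crossover frequency = 0.240 × 0.220 × 0.66 = 0.03485.
Expected number = 0.03485 × 1333 = 46.45 ≈ 46.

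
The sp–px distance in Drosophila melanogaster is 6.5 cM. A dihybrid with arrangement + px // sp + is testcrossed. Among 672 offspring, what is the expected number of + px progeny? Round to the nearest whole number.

314

A map distance of 6.5 cM corresponds to a recombination frequency of 0.065.
The F1 is + px / sp +, so + px is a parental gamete class with expected frequency (1 − r)/2 = 0.935/2 = 0.4675.
Expected number = 0.4675 × 672 = 314.16 ≈ 314.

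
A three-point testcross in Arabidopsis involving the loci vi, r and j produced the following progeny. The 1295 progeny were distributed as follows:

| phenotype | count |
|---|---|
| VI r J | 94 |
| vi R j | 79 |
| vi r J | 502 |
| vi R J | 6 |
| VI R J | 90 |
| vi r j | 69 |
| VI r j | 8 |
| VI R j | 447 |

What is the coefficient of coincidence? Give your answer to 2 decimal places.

0.56

The two most frequent reciprocal classes, vi r J and VI R j, are the parental types, so the F1 was vi r J / VI R j.
The two rarest classes, vi R J and VI r j, are the double crossovers. Comparing them with the parentals, only the r allele has switched, so r is the middle locus and the order is vi – r – j.
vi–r: (173 + 14)/1295 = 0.1444; r–j: (159 + 14)/1295 = 0.1336.
Expected DCO frequency = 0.1444 × 0.1336 ≈ 0.01929; observed = 14/1295 ≈ 0.01081.
Coefficient of coincidence = 0.01081/0.01929 ≈ 0.56.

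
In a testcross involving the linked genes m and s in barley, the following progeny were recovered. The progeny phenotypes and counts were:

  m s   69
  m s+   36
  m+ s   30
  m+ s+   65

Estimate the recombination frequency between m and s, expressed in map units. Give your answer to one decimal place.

The two most frequent classes, m+ s+ (65) and m s (69), are the parental types, so the F1 was m+ s+ / m s.
The recombinant classes are m+ s and m s+: 30 + 36 = 66.
Recombination frequency = 66/200 = 0.3300 ≈ 33.0%, i.e. 33.0 map units.

33.0 map units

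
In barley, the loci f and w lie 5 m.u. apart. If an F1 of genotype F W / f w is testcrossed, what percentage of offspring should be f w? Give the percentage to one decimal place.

47.5%

A map distance of 5 m.u. corresponds to a recombination frequency of 0.050.
The F1 is F W / f w, so f w is a parental gamete class with expected frequency (1 − r)/2 = 0.950/2 = 0.4750.
That is 0.4750 = 47.5% of the progeny.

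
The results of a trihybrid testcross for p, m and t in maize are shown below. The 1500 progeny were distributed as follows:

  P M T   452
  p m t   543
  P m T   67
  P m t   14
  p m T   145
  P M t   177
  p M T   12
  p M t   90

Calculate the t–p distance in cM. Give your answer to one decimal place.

23.2 cM

The two most frequent reciprocal classes, p m t and P M T, are the parental types, so the F1 was p m t / P M T.
The two rarest classes, P m t and p M T, are the double crossovers. Comparing them with the parentals, only the p allele has switched, so p is the middle locus and the order is m – p – t.
Crossovers in the p–t interval produce the single-crossover classes p m T and P M t (145 + 177 = 322) plus the double crossovers (26).
RF(p–t) = (322 + 26) / 1500 = 348/1500 = 0.2320 → 23.2 cM.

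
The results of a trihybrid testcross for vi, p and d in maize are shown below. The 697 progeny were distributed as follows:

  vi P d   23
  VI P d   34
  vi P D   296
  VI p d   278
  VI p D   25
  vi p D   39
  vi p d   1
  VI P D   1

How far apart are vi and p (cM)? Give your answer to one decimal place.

10.8 cM

The two most frequent reciprocal classes, vi P D and VI p d, are the parental types, so the F1 was vi P D / VI p d.
The two rarest classes, VI P D and vi p d, are the double crossovers. Comparing them with the parentals, only the vi allele has switched, so vi is the middle locus and the order is p – vi – d.
Crossovers in the p–vi interval produce the single-crossover classes vi p D and VI P d (39 + 34 = 73) plus the double crossovers (2).
RF(p–vi) = (73 + 2) / 697 = 75/697 = 0.1076 → 10.8 cM.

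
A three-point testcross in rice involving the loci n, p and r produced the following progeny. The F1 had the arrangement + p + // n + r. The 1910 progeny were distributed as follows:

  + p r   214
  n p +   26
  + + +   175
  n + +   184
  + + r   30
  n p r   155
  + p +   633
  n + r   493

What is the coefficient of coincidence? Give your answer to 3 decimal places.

The two rarest classes, n p + and + + r, are the double crossovers. Comparing them with the parentals, only the n allele has switched, so n is the middle locus and the order is p – n – r.
p–n: (330 + 56)/1910 = 0.2021; n–r: (398 + 56)/1910 = 0.2377.
Expected DCO frequency = 0.2021 × 0.2377 ≈ 0.04804; observed = 56/1910 ≈ 0.02932.
Coefficient of coincidence = 0.02932/0.04804 ≈ 0.610.

0.610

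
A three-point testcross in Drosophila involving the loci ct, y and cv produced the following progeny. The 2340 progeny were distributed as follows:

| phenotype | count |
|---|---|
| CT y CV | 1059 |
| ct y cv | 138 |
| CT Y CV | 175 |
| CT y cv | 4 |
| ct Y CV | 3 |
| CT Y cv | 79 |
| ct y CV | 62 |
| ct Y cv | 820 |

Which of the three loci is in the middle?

cv

The two most frequent reciprocal classes, CT y CV and ct Y cv, are the parental types, so the F1 was CT y CV / ct Y cv.
The two rarest classes, CT y cv and ct Y CV, are the double crossovers. Comparing them with the parentals, only the cv allele has switched, so cv is the middle locus and the order is ct – cv – y.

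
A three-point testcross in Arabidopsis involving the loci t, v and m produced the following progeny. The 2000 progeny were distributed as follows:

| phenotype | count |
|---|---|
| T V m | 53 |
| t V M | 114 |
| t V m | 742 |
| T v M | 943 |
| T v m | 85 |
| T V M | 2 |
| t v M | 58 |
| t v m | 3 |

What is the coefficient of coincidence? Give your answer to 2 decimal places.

0.42

The two most frequent reciprocal classes, t V m and T v M, are the parental types, so the F1 was t V m / T v M.
The two rarest classes, t v m and T V M, are the double crossovers. Comparing them with the parentals, only the v allele has switched, so v is the middle locus and the order is t – v – m.
t–v: (111 + 5)/2000 = 0.0580; v–m: (199 + 5)/2000 = 0.1020.
Expected DCO frequency = 0.0580 × 0.1020 ≈ 0.00592; observed = 5/2000 ≈ 0.00250.
Coefficient of coincidence = 0.00250/0.00592 ≈ 0.42.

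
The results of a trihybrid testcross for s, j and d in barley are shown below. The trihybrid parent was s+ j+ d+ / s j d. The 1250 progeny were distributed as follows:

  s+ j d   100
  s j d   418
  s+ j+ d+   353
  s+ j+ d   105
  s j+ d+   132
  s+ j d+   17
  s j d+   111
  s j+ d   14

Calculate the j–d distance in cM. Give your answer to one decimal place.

19.8 cM

The two rarest classes, s+ j d+ and s j+ d, are the double crossovers. Comparing them with the parentals, only the j allele has switched, so j is the middle locus and the order is d – j – s.
Crossovers in the d–j interval produce the single-crossover classes s+ j+ d and s j d+ (105 + 111 = 216) plus the double crossovers (31).
RF(d–j) = (216 + 31) / 1250 = 247/1250 = 0.1976 → 19.8 cM.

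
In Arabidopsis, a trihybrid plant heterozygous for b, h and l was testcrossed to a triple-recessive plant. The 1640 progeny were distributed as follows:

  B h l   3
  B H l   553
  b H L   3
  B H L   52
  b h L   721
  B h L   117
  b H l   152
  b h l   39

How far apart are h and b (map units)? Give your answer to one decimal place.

The two most frequent reciprocal classes, b h L and B H l, are the parental types, so the F1 was b h L / B H l.
The two rarest classes, b H L and B h l, are the double crossovers. Comparing them with the parentals, only the h allele has switched, so h is the middle locus and the order is l – h – b.
Crossovers in the h–b interval produce the single-crossover classes B h L and b H l (117 + 152 = 269) plus the double crossovers (6).
RF(h–b) = (269 + 6) / 1640 = 275/1640 = 0.1677 → 16.8 map units.

16.8 map units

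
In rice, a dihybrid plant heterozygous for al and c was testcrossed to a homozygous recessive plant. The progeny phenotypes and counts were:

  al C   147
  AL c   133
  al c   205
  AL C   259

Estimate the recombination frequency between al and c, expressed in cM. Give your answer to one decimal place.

The two most frequent classes, AL C (259) and al c (205), are the parental types, so the F1 was AL C / al c.
The recombinant classes are AL c and al C: 133 + 147 = 280.
Recombination frequency = 280/744 = 0.3763 ≈ 37.6%, i.e. 37.6 cM.

37.6 cM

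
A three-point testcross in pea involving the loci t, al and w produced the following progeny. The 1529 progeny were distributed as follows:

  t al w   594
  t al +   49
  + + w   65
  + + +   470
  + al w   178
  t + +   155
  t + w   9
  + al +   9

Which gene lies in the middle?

al

The two most frequent reciprocal classes, t al w and + + +, are the parental types, so the F1 was t al w / + + +.
The two rarest classes, t + w and + al +, are the double crossovers. Comparing them with the parentals, only the al allele has switched, so al is the middle locus and the order is w – al – t.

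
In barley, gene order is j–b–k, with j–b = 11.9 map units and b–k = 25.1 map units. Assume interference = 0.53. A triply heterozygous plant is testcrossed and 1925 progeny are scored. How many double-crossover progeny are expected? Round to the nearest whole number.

27

Map distances give recombination frequencies of 0.119 and 0.251 for the two intervals.
With interference 0.53 (so coincidence = 0.47), expected double-crossover frequency = 0.119 × 0.251 × 0.47 = 0.01404.
Expected number = 0.01404 × 1925 = 27.02 ≈ 27.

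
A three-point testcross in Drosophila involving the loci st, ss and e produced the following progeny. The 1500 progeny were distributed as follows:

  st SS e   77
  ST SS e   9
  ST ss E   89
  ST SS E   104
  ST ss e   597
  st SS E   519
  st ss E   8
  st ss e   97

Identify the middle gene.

ss

The two most frequent reciprocal classes, ST ss e and st SS E, are the parental types, so the F1 was ST ss e / st SS E.
The two rarest classes, ST SS e and st ss E, are the double crossovers. Comparing them with the parentals, only the ss allele has switched, so ss is the middle locus and the order is st – ss – e.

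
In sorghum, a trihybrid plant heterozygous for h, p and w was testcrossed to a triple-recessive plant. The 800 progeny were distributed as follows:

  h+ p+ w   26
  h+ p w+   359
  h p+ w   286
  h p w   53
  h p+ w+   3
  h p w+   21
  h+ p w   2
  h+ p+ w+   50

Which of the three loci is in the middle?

The two most frequent reciprocal classes, h p+ w and h+ p w+, are the parental types, so the F1 was h p+ w / h+ p w+.
The two rarest classes, h p+ w+ and h+ p w, are the double crossovers. Comparing them with the parentals, only the w allele has switched, so w is the middle locus and the order is p – w – h.

w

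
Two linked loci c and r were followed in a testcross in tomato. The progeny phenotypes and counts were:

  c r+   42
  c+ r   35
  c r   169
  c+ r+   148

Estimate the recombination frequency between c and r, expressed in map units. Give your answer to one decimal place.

19.5 map units

The two most frequent classes, c+ r+ (148) and c r (169), are the parental types, so the F1 was c+ r+ / c r.
The recombinant classes are c+ r and c r+: 35 + 42 = 77.
Recombination frequency = 77/394 = 0.1954 ≈ 19.5%, i.e. 19.5 map units.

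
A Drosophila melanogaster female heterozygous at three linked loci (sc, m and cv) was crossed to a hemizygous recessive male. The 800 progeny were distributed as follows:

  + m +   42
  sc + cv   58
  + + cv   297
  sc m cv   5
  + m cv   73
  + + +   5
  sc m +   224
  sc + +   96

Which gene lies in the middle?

cv

The two most frequent reciprocal classes, sc m + and + + cv, are the parental types, so the F1 was sc m + / + + cv.
The two rarest classes, sc m cv and + + +, are the double crossovers. Comparing them with the parentals, only the cv allele has switched, so cv is the middle locus and the order is sc – cv – m.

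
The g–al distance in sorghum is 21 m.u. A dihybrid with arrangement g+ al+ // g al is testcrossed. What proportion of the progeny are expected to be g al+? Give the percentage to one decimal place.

10.5%

A map distance of 21 m.u. corresponds to a recombination frequency of 0.210.
The F1 is g+ al+ / g al, so g al+ is a recombinant gamete class with expected frequency r/2 = 0.210/2 = 0.1050.
That is 0.1050 = 10.5% of the progeny.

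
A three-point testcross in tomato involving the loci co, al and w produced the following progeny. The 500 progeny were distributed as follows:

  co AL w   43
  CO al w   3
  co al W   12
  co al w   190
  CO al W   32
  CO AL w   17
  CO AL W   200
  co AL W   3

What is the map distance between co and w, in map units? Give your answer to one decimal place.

The two most frequent reciprocal classes, CO AL W and co al w, are the parental types, so the F1 was CO AL W / co al w.
The two rarest classes, co AL W and CO al w, are the double crossovers. Comparing them with the parentals, only the co allele has switched, so co is the middle locus and the order is w – co – al.
Crossovers in the w–co interval produce the single-crossover classes CO AL w and co al W (17 + 12 = 29) plus the double crossovers (6).
RF(w–co) = (29 + 6) / 500 = 35/500 = 0.0700 → 7.0 map units.

7.0 map units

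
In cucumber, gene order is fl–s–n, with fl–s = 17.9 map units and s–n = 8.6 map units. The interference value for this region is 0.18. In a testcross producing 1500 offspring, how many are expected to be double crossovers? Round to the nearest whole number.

Map distances give recombination frequencies of 0.179 and 0.086 for the two intervals.
With interference 0.18 (so coincidence = 0.82), expected double-crossover frequency = 0.179 × 0.086 × 0.82 = 0.01262.
Expected number = 0.01262 × 1500 = 18.93 ≈ 19.

19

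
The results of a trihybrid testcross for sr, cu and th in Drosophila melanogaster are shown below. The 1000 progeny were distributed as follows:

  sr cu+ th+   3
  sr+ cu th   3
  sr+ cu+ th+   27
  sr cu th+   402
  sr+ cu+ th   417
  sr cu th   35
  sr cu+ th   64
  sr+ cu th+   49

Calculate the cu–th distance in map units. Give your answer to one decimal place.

The two most frequent reciprocal classes, sr+ cu+ th and sr cu th+, are the parental types, so the F1 was sr+ cu+ th / sr cu th+.
The two rarest classes, sr+ cu th and sr cu+ th+, are the double crossovers. Comparing them with the parentals, only the cu allele has switched, so cu is the middle locus and the order is th – cu – sr.
Crossovers in the th–cu interval produce the single-crossover classes sr+ cu+ th+ and sr cu th (27 + 35 = 62) plus the double crossovers (6).
RF(th–cu) = (62 + 6) / 1000 = 68/1000 = 0.0680 → 6.8 map units.

6.8 map units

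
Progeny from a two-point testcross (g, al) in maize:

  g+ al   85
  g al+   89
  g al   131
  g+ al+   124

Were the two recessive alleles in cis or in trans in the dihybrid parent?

cis

The two most frequent classes are g+ al+ (124) and g al (131); these are the parental (non-recombinant) types.
So the F1 carried g+ al+ on one chromosome and g al on the other — the recessive alleles are on the same chromosome (cis / coupling).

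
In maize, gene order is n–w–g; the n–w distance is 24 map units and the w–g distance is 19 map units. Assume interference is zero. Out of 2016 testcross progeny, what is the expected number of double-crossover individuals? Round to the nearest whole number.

92

Map distances give recombination frequencies of 0.240 and 0.190 for the two intervals.
With no interference, expected double-crossover frequency = 0.240 × 0.190 = 0.04560.
Expected number = 0.04560 × 2016 = 91.93 ≈ 92.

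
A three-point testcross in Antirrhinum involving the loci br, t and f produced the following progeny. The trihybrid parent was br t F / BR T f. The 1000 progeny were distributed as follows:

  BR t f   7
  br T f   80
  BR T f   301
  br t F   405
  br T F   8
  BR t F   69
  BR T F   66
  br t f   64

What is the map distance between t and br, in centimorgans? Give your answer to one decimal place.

The two rarest classes, br T F and BR t f, are the double crossovers. Comparing them with the parentals, only the t allele has switched, so t is the middle locus and the order is br – t – f.
Crossovers in the br–t interval produce the single-crossover classes BR t F and br T f (69 + 80 = 149) plus the double crossovers (15).
RF(br–t) = (149 + 15) / 1000 = 164/1000 = 0.1640 → 16.4 centimorgans.

16.4 centimorgans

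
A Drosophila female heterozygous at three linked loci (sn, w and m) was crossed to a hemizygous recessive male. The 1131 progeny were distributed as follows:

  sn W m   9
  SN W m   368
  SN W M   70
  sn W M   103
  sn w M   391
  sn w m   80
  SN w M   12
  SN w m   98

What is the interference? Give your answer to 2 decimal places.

0.37

The two most frequent reciprocal classes, sn w M and SN W m, are the parental types, so the F1 was sn w M / SN W m.
The two rarest classes, SN w M and sn W m, are the double crossovers. Comparing them with the parentals, only the sn allele has switched, so sn is the middle locus and the order is w – sn – m.
w–sn: (201 + 21)/1131 = 0.1963; sn–m: (150 + 21)/1131 = 0.1512.
Expected DCO frequency = 0.1963 × 0.1512 ≈ 0.02968; observed = 21/1131 ≈ 0.01857.
Coefficient of coincidence = 0.01857/0.02968 ≈ 0.63; interference = 1 − 0.63 = 0.37.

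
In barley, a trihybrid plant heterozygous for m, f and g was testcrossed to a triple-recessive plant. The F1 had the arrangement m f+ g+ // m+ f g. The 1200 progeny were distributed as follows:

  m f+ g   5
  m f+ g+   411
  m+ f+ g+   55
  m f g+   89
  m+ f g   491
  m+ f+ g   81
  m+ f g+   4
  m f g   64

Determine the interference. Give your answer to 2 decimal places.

0.53

The two rarest classes, m f+ g and m+ f g+, are the double crossovers. Comparing them with the parentals, only the g allele has switched, so g is the middle locus and the order is m – g – f.
m–g: (119 + 9)/1200 = 0.1067; g–f: (170 + 9)/1200 = 0.1492.
Expected DCO frequency = 0.1067 × 0.1492 ≈ 0.01592; observed = 9/1200 ≈ 0.00750.
Coefficient of coincidence = 0.00750/0.01592 ≈ 0.47; interference = 1 − 0.47 = 0.53.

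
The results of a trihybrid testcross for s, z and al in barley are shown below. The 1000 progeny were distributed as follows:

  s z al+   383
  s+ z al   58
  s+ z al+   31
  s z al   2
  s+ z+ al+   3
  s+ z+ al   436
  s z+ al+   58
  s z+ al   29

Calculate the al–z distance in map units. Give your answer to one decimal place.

12.1 map units

The two most frequent reciprocal classes, s z al+ and s+ z+ al, are the parental types, so the F1 was s z al+ / s+ z+ al.
The two rarest classes, s z al and s+ z+ al+, are the double crossovers. Comparing them with the parentals, only the al allele has switched, so al is the middle locus and the order is s – al – z.
Crossovers in the al–z interval produce the single-crossover classes s z+ al+ and s+ z al (58 + 58 = 116) plus the double crossovers (5).
RF(al–z) = (116 + 5) / 1000 = 121/1000 = 0.1210 → 12.1 map units.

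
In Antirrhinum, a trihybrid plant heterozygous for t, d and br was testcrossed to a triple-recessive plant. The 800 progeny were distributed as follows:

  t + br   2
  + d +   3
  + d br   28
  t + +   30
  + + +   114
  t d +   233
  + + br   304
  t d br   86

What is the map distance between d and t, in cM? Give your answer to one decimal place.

The two most frequent reciprocal classes, + + br and t d +, are the parental types, so the F1 was + + br / t d +.
The two rarest classes, t + br and + d +, are the double crossovers. Comparing them with the parentals, only the t allele has switched, so t is the middle locus and the order is br – t – d.
Crossovers in the t–d interval produce the single-crossover classes + d br and t + + (28 + 30 = 58) plus the double crossovers (5).
RF(t–d) = (58 + 5) / 800 = 63/800 = 0.0788 → 7.9 cM.

7.9 cM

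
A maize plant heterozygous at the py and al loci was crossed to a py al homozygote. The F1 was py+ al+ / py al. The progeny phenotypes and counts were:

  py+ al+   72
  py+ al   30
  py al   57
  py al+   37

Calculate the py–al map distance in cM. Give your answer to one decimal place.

The recombinant classes are py+ al and py al+: 30 + 37 = 67.
Recombination frequency = 67/196 = 0.3418 ≈ 34.2%, i.e. 34.2 cM.

34.2 cM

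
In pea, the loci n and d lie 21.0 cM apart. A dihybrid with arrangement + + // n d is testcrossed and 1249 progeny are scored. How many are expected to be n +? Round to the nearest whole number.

A map distance of 21.0 cM corresponds to a recombination frequency of 0.210.
The F1 is + + / n d, so n + is a recombinant gamete class with expected frequency r/2 = 0.210/2 = 0.1050.
Expected number = 0.1050 × 1249 = 131.14 ≈ 131.

131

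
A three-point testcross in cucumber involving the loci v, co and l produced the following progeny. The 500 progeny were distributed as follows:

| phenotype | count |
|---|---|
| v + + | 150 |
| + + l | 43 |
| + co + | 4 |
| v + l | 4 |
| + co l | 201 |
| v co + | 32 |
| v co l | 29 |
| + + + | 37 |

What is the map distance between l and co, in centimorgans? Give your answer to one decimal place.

The two most frequent reciprocal classes, v + + and + co l, are the parental types, so the F1 was v + + / + co l.
The two rarest classes, v + l and + co +, are the double crossovers. Comparing them with the parentals, only the l allele has switched, so l is the middle locus and the order is v – l – co.
Crossovers in the l–co interval produce the single-crossover classes v co + and + + l (32 + 43 = 75) plus the double crossovers (8).
RF(l–co) = (75 + 8) / 500 = 83/500 = 0.1660 → 16.6 centimorgans.

16.6 centimorgans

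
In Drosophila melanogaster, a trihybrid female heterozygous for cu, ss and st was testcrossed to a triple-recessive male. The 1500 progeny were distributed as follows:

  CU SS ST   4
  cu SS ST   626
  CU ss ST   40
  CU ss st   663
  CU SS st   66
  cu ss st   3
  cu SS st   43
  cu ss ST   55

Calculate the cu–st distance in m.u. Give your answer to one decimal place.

The two most frequent reciprocal classes, cu SS ST and CU ss st, are the parental types, so the F1 was cu SS ST / CU ss st.
The two rarest classes, CU SS ST and cu ss st, are the double crossovers. Comparing them with the parentals, only the cu allele has switched, so cu is the middle locus and the order is ss – cu – st.
Crossovers in the cu–st interval produce the single-crossover classes cu SS st and CU ss ST (43 + 40 = 83) plus the double crossovers (7).
RF(cu–st) = (83 + 7) / 1500 = 90/1500 = 0.0600 → 6.0 m.u.

6.0 m.u.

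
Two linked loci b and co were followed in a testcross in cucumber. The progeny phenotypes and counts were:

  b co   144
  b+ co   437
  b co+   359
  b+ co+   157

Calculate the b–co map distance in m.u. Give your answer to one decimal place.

The two most frequent classes, b+ co (437) and b co+ (359), are the parental types, so the F1 was b+ co / b co+.
The recombinant classes are b+ co+ and b co: 157 + 144 = 301.
Recombination frequency = 301/1097 = 0.2744 ≈ 27.4%, i.e. 27.4 m.u.

27.4 m.u.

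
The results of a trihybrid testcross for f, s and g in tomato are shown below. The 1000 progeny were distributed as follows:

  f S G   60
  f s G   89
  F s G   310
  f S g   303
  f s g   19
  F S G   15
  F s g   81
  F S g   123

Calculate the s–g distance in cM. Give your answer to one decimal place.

The two most frequent reciprocal classes, F s G and f S g, are the parental types, so the F1 was F s G / f S g.
The two rarest classes, F S G and f s g, are the double crossovers. Comparing them with the parentals, only the s allele has switched, so s is the middle locus and the order is g – s – f.
Crossovers in the g–s interval produce the single-crossover classes F s g and f S G (81 + 60 = 141) plus the double crossovers (34).
RF(g–s) = (141 + 34) / 1000 = 175/1000 = 0.1750 → 17.5 cM.

17.5 cM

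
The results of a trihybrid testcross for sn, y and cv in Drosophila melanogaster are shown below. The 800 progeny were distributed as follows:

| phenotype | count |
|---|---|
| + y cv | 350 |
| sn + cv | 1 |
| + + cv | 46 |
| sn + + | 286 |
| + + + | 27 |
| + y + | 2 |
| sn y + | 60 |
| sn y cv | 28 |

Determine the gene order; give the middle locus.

cv

The two most frequent reciprocal classes, sn + + and + y cv, are the parental types, so the F1 was sn + + / + y cv.
The two rarest classes, sn + cv and + y +, are the double crossovers. Comparing them with the parentals, only the cv allele has switched, so cv is the middle locus and the order is y – cv – sn.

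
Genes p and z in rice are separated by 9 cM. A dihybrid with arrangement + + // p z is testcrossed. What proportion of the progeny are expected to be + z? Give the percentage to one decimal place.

A map distance of 9 cM corresponds to a recombination frequency of 0.090.
The F1 is + + / p z, so + z is a recombinant gamete class with expected frequency r/2 = 0.090/2 = 0.0450.
That is 0.0450 = 4.5% of the progeny.

4.5%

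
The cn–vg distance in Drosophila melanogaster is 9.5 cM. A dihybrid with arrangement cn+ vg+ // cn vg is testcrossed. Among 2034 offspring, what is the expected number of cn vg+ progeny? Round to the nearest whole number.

A map distance of 9.5 cM corresponds to a recombination frequency of 0.095.
The F1 is cn+ vg+ / cn vg, so cn vg+ is a recombinant gamete class with expected frequency r/2 = 0.095/2 = 0.0475.
Expected number = 0.0475 × 2034 = 96.61 ≈ 97.

97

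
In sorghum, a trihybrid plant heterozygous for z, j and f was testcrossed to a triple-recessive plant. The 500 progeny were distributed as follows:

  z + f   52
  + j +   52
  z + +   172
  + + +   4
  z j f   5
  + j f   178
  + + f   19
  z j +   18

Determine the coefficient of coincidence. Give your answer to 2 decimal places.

0.87

The two most frequent reciprocal classes, z + + and + j f, are the parental types, so the F1 was z + + / + j f.
The two rarest classes, + + + and z j f, are the double crossovers. Comparing them with the parentals, only the z allele has switched, so z is the middle locus and the order is f – z – j.
f–z: (104 + 9)/500 = 0.2260; z–j: (37 + 9)/500 = 0.0920.
Expected DCO frequency = 0.2260 × 0.0920 ≈ 0.02079; observed = 9/500 ≈ 0.01800.
Coefficient of coincidence = 0.01800/0.02079 ≈ 0.87.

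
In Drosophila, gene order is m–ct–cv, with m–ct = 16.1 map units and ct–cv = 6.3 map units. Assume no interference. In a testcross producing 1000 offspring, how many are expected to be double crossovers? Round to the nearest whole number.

Map distances give recombination frequencies of 0.161 and 0.063 for the two intervals.
With no interference, expected double-crossover frequency = 0.161 × 0.063 = 0.01014.
Expected number = 0.01014 × 1000 = 10.14 ≈ 10.

10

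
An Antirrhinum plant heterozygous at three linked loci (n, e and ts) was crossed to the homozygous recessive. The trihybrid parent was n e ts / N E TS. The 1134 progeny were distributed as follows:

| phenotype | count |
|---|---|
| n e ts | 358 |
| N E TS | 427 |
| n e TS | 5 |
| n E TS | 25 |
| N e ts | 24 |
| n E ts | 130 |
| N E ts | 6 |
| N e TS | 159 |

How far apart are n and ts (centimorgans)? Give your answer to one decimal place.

The two rarest classes, n e TS and N E ts, are the double crossovers. Comparing them with the parentals, only the ts allele has switched, so ts is the middle locus and the order is e – ts – n.
Crossovers in the ts–n interval produce the single-crossover classes N e ts and n E TS (24 + 25 = 49) plus the double crossovers (11).
RF(ts–n) = (49 + 11) / 1134 = 60/1134 = 0.0529 → 5.3 centimorgans.

5.3 centimorgans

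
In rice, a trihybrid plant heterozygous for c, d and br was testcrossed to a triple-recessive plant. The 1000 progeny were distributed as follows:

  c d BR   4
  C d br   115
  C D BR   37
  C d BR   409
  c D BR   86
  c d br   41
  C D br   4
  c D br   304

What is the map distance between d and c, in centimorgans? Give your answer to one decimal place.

8.6 centimorgans

The two most frequent reciprocal classes, c D br and C d BR, are the parental types, so the F1 was c D br / C d BR.
The two rarest classes, C D br and c d BR, are the double crossovers. Comparing them with the parentals, only the c allele has switched, so c is the middle locus and the order is d – c – br.
Crossovers in the d–c interval produce the single-crossover classes c d br and C D BR (41 + 37 = 78) plus the double crossovers (8).
RF(d–c) = (78 + 8) / 1000 = 86/1000 = 0.0860 → 8.6 centimorgans.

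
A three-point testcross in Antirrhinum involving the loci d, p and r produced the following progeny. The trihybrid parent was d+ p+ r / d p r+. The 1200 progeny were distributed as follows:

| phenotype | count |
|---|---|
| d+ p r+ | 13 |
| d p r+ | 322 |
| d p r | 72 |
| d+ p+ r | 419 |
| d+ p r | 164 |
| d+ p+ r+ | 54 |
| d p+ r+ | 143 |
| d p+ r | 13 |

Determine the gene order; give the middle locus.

The two rarest classes, d p+ r and d+ p r+, are the double crossovers. Comparing them with the parentals, only the d allele has switched, so d is the middle locus and the order is r – d – p.

d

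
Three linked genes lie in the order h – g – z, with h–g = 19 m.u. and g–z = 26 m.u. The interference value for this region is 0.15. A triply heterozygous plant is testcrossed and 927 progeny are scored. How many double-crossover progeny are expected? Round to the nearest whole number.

39

Map distances give recombination frequencies of 0.190 and 0.260 for the two intervals.
With interference 0.15 (so coincidence = 0.85), expected double-crossover frequency = 0.190 × 0.260 × 0.85 = 0.04199.
Expected number = 0.04199 × 927 = 38.92 ≈ 39.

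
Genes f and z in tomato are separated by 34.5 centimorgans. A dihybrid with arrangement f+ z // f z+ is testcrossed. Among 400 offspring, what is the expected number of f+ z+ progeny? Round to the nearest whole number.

69

A map distance of 34.5 centimorgans corresponds to a recombination frequency of 0.345.
The F1 is f+ z / f z+, so f+ z+ is a recombinant gamete class with expected frequency r/2 = 0.345/2 = 0.1725.
Expected number = 0.1725 × 400 = 69.00 ≈ 69.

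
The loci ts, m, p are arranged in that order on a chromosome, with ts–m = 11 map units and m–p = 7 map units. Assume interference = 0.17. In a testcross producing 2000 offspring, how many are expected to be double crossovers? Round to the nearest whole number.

13

Map distances give recombination frequencies of 0.110 and 0.070 for the two intervals.
With interference 0.17 (so coincidence = 0.83), expected double-crossover frequency = 0.110 × 0.070 × 0.83 = 0.00639.
Expected number = 0.00639 × 2000 = 12.78 ≈ 13.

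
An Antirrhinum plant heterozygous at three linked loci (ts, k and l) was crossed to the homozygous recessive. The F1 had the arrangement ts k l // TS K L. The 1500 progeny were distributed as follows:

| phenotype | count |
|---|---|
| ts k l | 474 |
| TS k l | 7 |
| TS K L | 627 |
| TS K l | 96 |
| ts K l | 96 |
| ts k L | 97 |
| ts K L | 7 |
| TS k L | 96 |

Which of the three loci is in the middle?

The two rarest classes, TS k l and ts K L, are the double crossovers. Comparing them with the parentals, only the ts allele has switched, so ts is the middle locus and the order is k – ts – l.

ts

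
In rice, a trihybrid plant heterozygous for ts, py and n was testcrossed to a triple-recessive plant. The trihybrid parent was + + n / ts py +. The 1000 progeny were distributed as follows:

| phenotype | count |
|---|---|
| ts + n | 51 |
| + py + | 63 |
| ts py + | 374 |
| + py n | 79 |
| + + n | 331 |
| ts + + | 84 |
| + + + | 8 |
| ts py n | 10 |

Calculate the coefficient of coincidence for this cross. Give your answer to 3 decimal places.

0.753

The two rarest classes, + + + and ts py n, are the double crossovers. Comparing them with the parentals, only the n allele has switched, so n is the middle locus and the order is py – n – ts.
py–n: (163 + 18)/1000 = 0.1810; n–ts: (114 + 18)/1000 = 0.1320.
Expected DCO frequency = 0.1810 × 0.1320 ≈ 0.02389; observed = 18/1000 ≈ 0.01800.
Coefficient of coincidence = 0.01800/0.02389 ≈ 0.753.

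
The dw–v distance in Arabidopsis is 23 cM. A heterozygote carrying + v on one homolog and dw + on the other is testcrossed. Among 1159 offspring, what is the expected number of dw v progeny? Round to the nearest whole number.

A map distance of 23 cM corresponds to a recombination frequency of 0.230.
The F1 is + v / dw +, so dw v is a recombinant gamete class with expected frequency r/2 = 0.230/2 = 0.1150.
Expected number = 0.1150 × 1159 = 133.28 ≈ 133.

133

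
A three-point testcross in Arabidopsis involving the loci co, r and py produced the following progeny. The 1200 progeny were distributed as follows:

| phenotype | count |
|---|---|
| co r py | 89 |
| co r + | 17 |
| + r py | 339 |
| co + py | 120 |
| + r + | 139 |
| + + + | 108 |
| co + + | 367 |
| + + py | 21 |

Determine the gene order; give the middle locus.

r

The two most frequent reciprocal classes, + r py and co + +, are the parental types, so the F1 was + r py / co + +.
The two rarest classes, + + py and co r +, are the double crossovers. Comparing them with the parentals, only the r allele has switched, so r is the middle locus and the order is co – r – py.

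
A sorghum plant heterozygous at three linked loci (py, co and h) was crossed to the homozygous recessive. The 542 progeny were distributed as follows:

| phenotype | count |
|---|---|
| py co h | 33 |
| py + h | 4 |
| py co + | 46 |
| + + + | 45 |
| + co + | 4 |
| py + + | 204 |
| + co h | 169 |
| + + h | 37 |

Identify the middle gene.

h

The two most frequent reciprocal classes, + co h and py + +, are the parental types, so the F1 was + co h / py + +.
The two rarest classes, + co + and py + h, are the double crossovers. Comparing them with the parentals, only the h allele has switched, so h is the middle locus and the order is co – h – py.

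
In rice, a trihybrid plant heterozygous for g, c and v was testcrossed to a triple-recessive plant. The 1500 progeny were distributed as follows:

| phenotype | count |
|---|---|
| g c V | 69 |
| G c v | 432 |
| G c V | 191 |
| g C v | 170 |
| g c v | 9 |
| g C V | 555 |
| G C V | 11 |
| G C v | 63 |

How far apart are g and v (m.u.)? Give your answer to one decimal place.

25.4 m.u.

The two most frequent reciprocal classes, g C V and G c v, are the parental types, so the F1 was g C V / G c v.
The two rarest classes, G C V and g c v, are the double crossovers. Comparing them with the parentals, only the g allele has switched, so g is the middle locus and the order is v – g – c.
Crossovers in the v–g interval produce the single-crossover classes g C v and G c V (170 + 191 = 361) plus the double crossovers (20).
RF(v–g) = (361 + 20) / 1500 = 381/1500 = 0.2540 → 25.4 m.u.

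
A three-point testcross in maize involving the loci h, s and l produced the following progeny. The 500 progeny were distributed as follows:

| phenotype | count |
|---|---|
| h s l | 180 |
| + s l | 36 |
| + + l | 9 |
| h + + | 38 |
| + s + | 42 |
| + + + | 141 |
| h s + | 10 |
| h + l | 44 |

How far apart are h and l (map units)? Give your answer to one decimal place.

18.6 map units

The two most frequent reciprocal classes, + + + and h s l, are the parental types, so the F1 was + + + / h s l.
The two rarest classes, + + l and h s +, are the double crossovers. Comparing them with the parentals, only the l allele has switched, so l is the middle locus and the order is h – l – s.
Crossovers in the h–l interval produce the single-crossover classes h + + and + s l (38 + 36 = 74) plus the double crossovers (19).
RF(h–l) = (74 + 19) / 500 = 93/500 = 0.1860 → 18.6 map units.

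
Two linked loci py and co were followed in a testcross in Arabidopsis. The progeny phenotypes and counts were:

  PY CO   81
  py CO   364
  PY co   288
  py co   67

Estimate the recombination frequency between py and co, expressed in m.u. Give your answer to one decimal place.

18.5 m.u.

The two most frequent classes, PY co (288) and py CO (364), are the parental types, so the F1 was PY co / py CO.
The recombinant classes are PY CO and py co: 81 + 67 = 148.
Recombination frequency = 148/800 = 0.1850 ≈ 18.5%, i.e. 18.5 m.u.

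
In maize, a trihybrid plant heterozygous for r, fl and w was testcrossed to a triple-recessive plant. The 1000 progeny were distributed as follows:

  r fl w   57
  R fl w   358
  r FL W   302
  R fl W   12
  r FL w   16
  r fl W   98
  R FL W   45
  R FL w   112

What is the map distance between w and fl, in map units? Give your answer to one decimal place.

23.8 map units

The two most frequent reciprocal classes, r FL W and R fl w, are the parental types, so the F1 was r FL W / R fl w.
The two rarest classes, r FL w and R fl W, are the double crossovers. Comparing them with the parentals, only the w allele has switched, so w is the middle locus and the order is fl – w – r.
Crossovers in the fl–w interval produce the single-crossover classes r fl W and R FL w (98 + 112 = 210) plus the double crossovers (28).
RF(fl–w) = (210 + 28) / 1000 = 238/1000 = 0.2380 → 23.8 map units.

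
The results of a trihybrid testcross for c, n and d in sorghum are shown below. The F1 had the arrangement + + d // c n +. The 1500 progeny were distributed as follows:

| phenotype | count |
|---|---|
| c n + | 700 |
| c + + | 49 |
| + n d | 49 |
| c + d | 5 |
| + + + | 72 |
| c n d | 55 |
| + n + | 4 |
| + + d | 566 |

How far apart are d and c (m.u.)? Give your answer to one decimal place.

The two rarest classes, c + d and + n +, are the double crossovers. Comparing them with the parentals, only the c allele has switched, so c is the middle locus and the order is n – c – d.
Crossovers in the c–d interval produce the single-crossover classes + + + and c n d (72 + 55 = 127) plus the double crossovers (9).
RF(c–d) = (127 + 9) / 1500 = 136/1500 = 0.0907 → 9.1 m.u.

9.1 m.u.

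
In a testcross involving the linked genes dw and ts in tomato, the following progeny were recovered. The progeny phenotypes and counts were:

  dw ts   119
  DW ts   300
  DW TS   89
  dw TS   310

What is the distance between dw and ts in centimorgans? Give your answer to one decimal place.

25.4 centimorgans

The two most frequent classes, DW ts (300) and dw TS (310), are the parental types, so the F1 was DW ts / dw TS.
The recombinant classes are DW TS and dw ts: 89 + 119 = 208.
Recombination frequency = 208/818 = 0.2543 ≈ 25.4%, i.e. 25.4 centimorgans.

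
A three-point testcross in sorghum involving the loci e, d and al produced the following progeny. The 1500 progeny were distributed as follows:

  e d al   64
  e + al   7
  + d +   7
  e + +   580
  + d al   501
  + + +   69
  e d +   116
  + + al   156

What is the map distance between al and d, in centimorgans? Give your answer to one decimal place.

19.1 centimorgans

The two most frequent reciprocal classes, e + + and + d al, are the parental types, so the F1 was e + + / + d al.
The two rarest classes, e + al and + d +, are the double crossovers. Comparing them with the parentals, only the al allele has switched, so al is the middle locus and the order is d – al – e.
Crossovers in the d–al interval produce the single-crossover classes e d + and + + al (116 + 156 = 272) plus the double crossovers (14).
RF(d–al) = (272 + 14) / 1500 = 286/1500 = 0.1907 → 19.1 centimorgans.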